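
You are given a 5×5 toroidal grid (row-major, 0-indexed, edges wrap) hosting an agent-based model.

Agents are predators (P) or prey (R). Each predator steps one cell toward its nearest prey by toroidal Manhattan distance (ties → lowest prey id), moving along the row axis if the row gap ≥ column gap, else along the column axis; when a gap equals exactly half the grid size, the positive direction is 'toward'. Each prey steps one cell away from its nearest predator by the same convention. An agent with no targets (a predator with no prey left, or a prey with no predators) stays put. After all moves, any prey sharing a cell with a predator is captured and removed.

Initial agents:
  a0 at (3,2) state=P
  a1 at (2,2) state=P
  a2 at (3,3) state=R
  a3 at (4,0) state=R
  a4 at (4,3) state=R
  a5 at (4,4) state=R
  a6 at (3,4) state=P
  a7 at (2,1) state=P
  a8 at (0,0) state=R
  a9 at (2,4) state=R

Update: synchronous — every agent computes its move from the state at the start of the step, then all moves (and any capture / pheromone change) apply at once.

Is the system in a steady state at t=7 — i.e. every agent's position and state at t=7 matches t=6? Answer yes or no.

t=1: a0@(3,3):P a1@(3,2):P a2@(3,4):R a3@(0,0):R a4@(0,3):R a5@(0,4):R a6@(3,3):P a7@(2,0):P a8@(1,0):R a9@(1,4):R
t=2: a0@(3,4):P a1@(3,3):P a2@(3,0):R a3@(4,0):R a4@(1,3):R a5@(1,4):R a6@(3,4):P a7@(1,0):P a8@(0,0):R a9@(0,4):R
t=3: a0@(3,0):P a1@(3,4):P a2@(3,1):R a3@(0,0):R a4@(0,3):R a5@(1,3):R a6@(3,0):P a7@(1,4):P a8@(4,0):R
t=4: a0@(3,1):P a1@(3,0):P a2@(3,2):R a3@(1,0):R a4@(4,3):R a5@(1,2):R a6@(3,1):P a7@(1,3):P a8@(0,0):R
t=5: a0@(3,2):P a1@(3,1):P a2@(3,3):R a3@(0,0):R a4@(3,3):R a5@(1,1):R a6@(3,2):P a7@(1,2):P a8@(1,0):R
t=6: a0@(3,3):P a1@(3,2):P a2@(3,4):R a3@(1,0):R a4@(3,4):R a5@(1,0):R a6@(3,3):P a7@(1,1):P a8@(1,4):R
t=7: a0@(3,4):P a1@(3,3):P a2@(3,0):R a3@(1,4):R a4@(3,0):R a5@(1,4):R a6@(3,4):P a7@(1,0):P a8@(1,3):R

no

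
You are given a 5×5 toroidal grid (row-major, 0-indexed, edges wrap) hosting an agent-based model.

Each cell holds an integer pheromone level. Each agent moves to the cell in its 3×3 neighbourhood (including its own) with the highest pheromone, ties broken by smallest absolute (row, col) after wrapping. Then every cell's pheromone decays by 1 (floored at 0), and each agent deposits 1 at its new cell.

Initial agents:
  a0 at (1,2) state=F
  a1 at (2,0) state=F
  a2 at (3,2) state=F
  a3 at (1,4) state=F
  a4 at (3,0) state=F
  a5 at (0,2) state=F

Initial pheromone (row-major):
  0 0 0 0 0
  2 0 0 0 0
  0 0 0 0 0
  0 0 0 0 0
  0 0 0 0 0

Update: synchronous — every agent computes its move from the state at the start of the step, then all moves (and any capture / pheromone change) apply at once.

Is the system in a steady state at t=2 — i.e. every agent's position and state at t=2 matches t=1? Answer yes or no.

t=1: a0@(0,1) a1@(1,0) a2@(2,1) a3@(1,0) a4@(2,0) a5@(0,1) | pheromone: 0 2 0 0 0 / 3 0 0 0 0 / 1 1 0 0 0 / 0 0 0 0 0 / 0 0 0 0 0
t=2: a0@(1,0) a1@(1,0) a2@(1,0) a3@(1,0) a4@(1,0) a5@(1,0) | pheromone: 0 1 0 0 0 / 8 0 0 0 0 / 0 0 0 0 0 / 0 0 0 0 0 / 0 0 0 0 0

no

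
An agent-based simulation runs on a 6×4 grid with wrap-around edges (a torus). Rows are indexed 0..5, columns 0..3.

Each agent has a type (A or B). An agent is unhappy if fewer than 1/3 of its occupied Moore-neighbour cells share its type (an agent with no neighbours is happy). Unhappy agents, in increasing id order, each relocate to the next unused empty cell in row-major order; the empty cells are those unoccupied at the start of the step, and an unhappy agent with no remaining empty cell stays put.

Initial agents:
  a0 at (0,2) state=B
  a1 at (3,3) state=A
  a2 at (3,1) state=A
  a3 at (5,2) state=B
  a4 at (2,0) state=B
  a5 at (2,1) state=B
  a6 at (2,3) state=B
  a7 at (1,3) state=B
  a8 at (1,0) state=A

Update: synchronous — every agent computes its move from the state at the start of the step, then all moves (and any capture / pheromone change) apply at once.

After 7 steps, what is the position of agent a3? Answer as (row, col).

(5, 2)

t=1: a0@(0,2):B a1@(0,0):A a2@(0,1):A a3@(5,2):B a4@(2,0):B a5@(2,1):B a6@(2,3):B a7@(1,3):B a8@(0,3):A
t=2: a0@(0,2):B a1@(0,0):A a2@(0,1):A a3@(5,2):B a4@(2,0):B a5@(2,1):B a6@(2,3):B a7@(1,3):B a8@(1,0):A
t=3: (unchanged — steady state)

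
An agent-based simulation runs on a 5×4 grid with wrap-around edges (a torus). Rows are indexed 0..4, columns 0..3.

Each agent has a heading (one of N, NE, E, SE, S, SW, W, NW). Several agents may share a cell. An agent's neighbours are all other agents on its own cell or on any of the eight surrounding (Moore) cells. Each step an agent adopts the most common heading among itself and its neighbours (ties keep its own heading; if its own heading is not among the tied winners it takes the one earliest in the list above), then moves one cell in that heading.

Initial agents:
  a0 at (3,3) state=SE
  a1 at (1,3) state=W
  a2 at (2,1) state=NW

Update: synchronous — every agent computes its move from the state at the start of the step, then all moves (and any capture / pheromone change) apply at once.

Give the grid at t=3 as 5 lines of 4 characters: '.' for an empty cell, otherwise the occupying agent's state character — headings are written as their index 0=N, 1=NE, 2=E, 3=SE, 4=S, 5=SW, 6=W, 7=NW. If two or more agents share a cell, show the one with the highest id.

....
6.3.
....
....
..7.

t=1: a0@(4,0):SE a1@(1,2):W a2@(1,0):NW
t=2: a0@(0,1):SE a1@(1,1):W a2@(0,3):NW
t=3: a0@(1,2):SE a1@(1,0):W a2@(4,2):NW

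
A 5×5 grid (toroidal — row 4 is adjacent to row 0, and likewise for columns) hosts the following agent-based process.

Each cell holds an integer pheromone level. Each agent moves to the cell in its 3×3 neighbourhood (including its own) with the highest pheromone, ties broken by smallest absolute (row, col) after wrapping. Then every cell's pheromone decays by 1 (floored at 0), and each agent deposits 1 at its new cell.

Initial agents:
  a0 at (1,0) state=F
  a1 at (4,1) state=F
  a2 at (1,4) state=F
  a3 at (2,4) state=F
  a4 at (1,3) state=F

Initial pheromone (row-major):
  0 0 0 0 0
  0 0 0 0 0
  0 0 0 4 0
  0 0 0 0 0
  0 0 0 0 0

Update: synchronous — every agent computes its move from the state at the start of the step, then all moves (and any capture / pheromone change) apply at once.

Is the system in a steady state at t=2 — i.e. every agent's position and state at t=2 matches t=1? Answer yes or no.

yes

t=1: a0@(0,0) a1@(0,0) a2@(2,3) a3@(2,3) a4@(2,3) | pheromone: 2 0 0 0 0 / 0 0 0 0 0 / 0 0 0 6 0 / 0 0 0 0 0 / 0 0 0 0 0
t=2: a0@(0,0) a1@(0,0) a2@(2,3) a3@(2,3) a4@(2,3) | pheromone: 3 0 0 0 0 / 0 0 0 0 0 / 0 0 0 8 0 / 0 0 0 0 0 / 0 0 0 0 0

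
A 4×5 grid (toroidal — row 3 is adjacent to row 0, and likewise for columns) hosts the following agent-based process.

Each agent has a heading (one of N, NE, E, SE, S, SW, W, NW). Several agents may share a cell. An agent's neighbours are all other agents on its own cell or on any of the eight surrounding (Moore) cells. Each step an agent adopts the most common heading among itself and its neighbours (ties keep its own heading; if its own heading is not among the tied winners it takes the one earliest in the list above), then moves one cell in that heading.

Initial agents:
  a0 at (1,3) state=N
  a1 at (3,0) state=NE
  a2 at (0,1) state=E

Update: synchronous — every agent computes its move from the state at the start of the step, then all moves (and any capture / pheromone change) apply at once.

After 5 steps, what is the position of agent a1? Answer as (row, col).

(2, 0)

t=1: a0@(0,3):N a1@(2,1):NE a2@(0,2):E
t=2: a0@(3,3):N a1@(1,2):NE a2@(0,3):E
t=3: a0@(2,3):N a1@(0,3):NE a2@(0,4):E
t=4: a0@(1,3):N a1@(3,4):NE a2@(0,0):E
t=5: a0@(0,3):N a1@(2,0):NE a2@(0,1):E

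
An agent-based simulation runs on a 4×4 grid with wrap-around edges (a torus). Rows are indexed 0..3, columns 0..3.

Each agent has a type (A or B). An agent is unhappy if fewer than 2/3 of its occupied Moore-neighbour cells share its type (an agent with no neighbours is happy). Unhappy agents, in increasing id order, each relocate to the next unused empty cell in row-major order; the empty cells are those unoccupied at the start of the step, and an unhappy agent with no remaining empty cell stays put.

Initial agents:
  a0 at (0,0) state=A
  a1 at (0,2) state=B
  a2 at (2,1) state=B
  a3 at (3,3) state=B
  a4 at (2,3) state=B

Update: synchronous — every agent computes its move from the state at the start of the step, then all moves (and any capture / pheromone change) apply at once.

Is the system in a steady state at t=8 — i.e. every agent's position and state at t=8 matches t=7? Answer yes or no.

no

t=1: a0@(0,1):A a1@(0,2):B a2@(2,1):B a3@(3,3):B a4@(2,3):B
t=2: a0@(0,0):A a1@(0,3):B a2@(2,1):B a3@(3,3):B a4@(2,3):B
t=3: a0@(0,1):A a1@(0,2):B a2@(2,1):B a3@(3,3):B a4@(2,3):B
t=4: a0@(0,0):A a1@(0,3):B a2@(2,1):B a3@(3,3):B a4@(2,3):B
t=5: a0@(0,1):A a1@(0,2):B a2@(2,1):B a3@(3,3):B a4@(2,3):B
t=6: a0@(0,0):A a1@(0,3):B a2@(2,1):B a3@(3,3):B a4@(2,3):B
t=7: a0@(0,1):A a1@(0,2):B a2@(2,1):B a3@(3,3):B a4@(2,3):B
t=8: a0@(0,0):A a1@(0,3):B a2@(2,1):B a3@(3,3):B a4@(2,3):B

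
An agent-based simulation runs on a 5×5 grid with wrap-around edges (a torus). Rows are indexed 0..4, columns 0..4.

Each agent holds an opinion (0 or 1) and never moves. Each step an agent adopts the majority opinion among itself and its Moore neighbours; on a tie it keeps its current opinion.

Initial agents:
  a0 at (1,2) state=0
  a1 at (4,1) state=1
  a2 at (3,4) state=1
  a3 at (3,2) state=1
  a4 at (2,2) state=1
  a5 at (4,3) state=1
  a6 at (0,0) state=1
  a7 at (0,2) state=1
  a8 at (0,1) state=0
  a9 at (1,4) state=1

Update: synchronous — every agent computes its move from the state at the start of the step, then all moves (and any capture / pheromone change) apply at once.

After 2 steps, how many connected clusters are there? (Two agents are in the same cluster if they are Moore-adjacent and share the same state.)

t=1: a0@(1,2):0 a1@(4,1):1 a2@(3,4):1 a3@(3,2):1 a4@(2,2):1 a5@(4,3):1 a6@(0,0):1 a7@(0,2):1 a8@(0,1):1 a9@(1,4):1
t=2: a0@(1,2):1 a1@(4,1):1 a2@(3,4):1 a3@(3,2):1 a4@(2,2):1 a5@(4,3):1 a6@(0,0):1 a7@(0,2):1 a8@(0,1):1 a9@(1,4):1

1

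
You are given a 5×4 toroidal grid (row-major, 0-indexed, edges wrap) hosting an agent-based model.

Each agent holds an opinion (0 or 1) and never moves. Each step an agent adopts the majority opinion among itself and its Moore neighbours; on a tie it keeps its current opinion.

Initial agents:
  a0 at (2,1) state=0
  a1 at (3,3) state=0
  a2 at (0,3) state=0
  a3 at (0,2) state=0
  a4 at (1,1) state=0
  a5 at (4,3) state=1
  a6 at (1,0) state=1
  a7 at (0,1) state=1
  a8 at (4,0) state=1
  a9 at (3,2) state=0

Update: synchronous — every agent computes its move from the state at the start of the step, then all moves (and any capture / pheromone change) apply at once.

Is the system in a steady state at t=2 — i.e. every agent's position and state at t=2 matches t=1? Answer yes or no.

no

t=1: a0@(2,1):0 a1@(3,3):0 a2@(0,3):1 a3@(0,2):0 a4@(1,1):0 a5@(4,3):0 a6@(1,0):0 a7@(0,1):1 a8@(4,0):1 a9@(3,2):0
t=2: a0@(2,1):0 a1@(3,3):0 a2@(0,3):0 a3@(0,2):0 a4@(1,1):0 a5@(4,3):0 a6@(1,0):0 a7@(0,1):0 a8@(4,0):1 a9@(3,2):0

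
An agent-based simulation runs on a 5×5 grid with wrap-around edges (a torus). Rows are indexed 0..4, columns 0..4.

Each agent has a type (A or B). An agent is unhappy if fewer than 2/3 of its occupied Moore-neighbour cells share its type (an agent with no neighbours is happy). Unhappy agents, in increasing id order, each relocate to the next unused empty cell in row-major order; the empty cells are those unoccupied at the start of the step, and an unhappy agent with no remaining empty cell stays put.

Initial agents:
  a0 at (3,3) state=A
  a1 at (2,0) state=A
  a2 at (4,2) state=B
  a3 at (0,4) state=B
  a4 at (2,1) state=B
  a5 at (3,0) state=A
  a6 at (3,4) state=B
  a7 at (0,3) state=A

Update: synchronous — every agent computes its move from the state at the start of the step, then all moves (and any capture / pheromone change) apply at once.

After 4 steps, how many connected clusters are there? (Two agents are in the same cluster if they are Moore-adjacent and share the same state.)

t=1: a0@(0,0):A a1@(0,1):A a2@(0,2):B a3@(1,0):B a4@(1,1):B a5@(1,2):A a6@(1,3):B a7@(1,4):A
t=2: a0@(0,3):A a1@(0,4):A a2@(2,0):B a3@(2,1):B a4@(2,2):B a5@(2,3):A a6@(2,4):B a7@(3,0):A
t=3: a0@(0,3):A a1@(0,4):A a2@(2,0):B a3@(2,1):B a4@(0,0):B a5@(0,1):A a6@(0,2):B a7@(1,0):A
t=4: a0@(1,1):A a1@(0,4):A a2@(1,2):B a3@(1,3):B a4@(1,4):B a5@(2,2):A a6@(2,3):B a7@(2,4):A

4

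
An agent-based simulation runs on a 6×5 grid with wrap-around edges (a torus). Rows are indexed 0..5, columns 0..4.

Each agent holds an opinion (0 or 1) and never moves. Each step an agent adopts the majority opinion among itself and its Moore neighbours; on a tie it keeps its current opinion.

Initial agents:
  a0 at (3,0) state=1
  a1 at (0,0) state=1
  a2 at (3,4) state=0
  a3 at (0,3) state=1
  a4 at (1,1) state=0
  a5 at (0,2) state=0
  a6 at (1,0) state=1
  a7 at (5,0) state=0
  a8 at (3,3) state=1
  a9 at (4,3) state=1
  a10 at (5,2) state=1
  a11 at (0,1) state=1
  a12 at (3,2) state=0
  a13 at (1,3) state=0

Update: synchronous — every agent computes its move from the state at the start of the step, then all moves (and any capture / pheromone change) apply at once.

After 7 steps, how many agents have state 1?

14

t=1: a0@(3,0):1 a1@(0,0):1 a2@(3,4):1 a3@(0,3):1 a4@(1,1):1 a5@(0,2):0 a6@(1,0):1 a7@(5,0):1 a8@(3,3):1 a9@(4,3):1 a10@(5,2):1 a11@(0,1):1 a12@(3,2):1 a13@(1,3):0
t=2: a0@(3,0):1 a1@(0,0):1 a2@(3,4):1 a3@(0,3):1 a4@(1,1):1 a5@(0,2):1 a6@(1,0):1 a7@(5,0):1 a8@(3,3):1 a9@(4,3):1 a10@(5,2):1 a11@(0,1):1 a12@(3,2):1 a13@(1,3):0
t=3: a0@(3,0):1 a1@(0,0):1 a2@(3,4):1 a3@(0,3):1 a4@(1,1):1 a5@(0,2):1 a6@(1,0):1 a7@(5,0):1 a8@(3,3):1 a9@(4,3):1 a10@(5,2):1 a11@(0,1):1 a12@(3,2):1 a13@(1,3):1
t=4: (unchanged — steady state)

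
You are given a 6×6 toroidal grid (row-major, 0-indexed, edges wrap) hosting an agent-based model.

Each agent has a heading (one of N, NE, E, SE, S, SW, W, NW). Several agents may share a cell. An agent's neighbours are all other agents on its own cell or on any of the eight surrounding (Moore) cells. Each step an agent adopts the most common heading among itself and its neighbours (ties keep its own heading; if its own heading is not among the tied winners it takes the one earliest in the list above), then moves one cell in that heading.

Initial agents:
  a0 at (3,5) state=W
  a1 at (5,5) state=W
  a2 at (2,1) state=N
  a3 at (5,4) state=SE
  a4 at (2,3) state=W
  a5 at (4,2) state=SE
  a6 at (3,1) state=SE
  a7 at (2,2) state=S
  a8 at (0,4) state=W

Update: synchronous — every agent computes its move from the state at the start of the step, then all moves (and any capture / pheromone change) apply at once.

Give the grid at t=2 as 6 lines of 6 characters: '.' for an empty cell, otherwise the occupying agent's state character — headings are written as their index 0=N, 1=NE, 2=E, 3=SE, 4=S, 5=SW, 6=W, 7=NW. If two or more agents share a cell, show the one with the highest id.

.06...
......
.6....
...6..
..4...
..63..

t=1: a0@(3,4):W a1@(5,4):W a2@(1,1):N a3@(5,3):W a4@(2,2):W a5@(5,3):SE a6@(4,2):SE a7@(3,2):S a8@(0,3):W
t=2: a0@(3,3):W a1@(5,3):W a2@(0,1):N a3@(5,2):W a4@(2,1):W a5@(5,2):W a6@(5,3):SE a7@(4,2):S a8@(0,2):W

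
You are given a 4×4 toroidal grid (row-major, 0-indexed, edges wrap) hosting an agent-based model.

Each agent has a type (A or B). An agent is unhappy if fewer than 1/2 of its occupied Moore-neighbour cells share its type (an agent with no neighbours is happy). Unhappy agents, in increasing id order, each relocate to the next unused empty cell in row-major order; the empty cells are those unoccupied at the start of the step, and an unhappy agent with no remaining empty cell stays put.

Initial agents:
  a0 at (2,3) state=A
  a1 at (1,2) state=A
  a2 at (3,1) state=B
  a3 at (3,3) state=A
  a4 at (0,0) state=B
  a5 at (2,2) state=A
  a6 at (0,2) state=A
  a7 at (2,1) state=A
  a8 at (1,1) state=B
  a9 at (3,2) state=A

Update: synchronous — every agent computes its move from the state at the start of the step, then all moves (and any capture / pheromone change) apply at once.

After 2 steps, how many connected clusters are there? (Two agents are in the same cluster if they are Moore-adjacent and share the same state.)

t=1: a0@(2,3):A a1@(1,2):A a2@(0,1):B a3@(3,3):A a4@(0,0):B a5@(2,2):A a6@(0,2):A a7@(2,1):A a8@(0,3):B a9@(3,2):A
t=2: a0@(2,3):A a1@(1,2):A a2@(1,0):B a3@(3,3):A a4@(0,0):B a5@(2,2):A a6@(0,2):A a7@(2,1):A a8@(1,1):B a9@(3,2):A

2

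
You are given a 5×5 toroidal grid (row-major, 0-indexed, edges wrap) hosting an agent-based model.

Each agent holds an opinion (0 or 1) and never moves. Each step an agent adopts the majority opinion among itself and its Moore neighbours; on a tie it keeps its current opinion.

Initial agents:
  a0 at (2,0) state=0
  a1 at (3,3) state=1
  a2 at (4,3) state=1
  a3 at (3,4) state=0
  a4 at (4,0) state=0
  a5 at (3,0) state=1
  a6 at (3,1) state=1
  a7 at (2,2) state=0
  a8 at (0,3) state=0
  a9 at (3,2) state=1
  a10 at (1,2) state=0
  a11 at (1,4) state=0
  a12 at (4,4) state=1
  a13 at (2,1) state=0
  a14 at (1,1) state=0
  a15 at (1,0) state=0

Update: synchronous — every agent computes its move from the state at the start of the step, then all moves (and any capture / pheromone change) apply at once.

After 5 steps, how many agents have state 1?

t=1: a0@(2,0):0 a1@(3,3):1 a2@(4,3):1 a3@(3,4):1 a4@(4,0):1 a5@(3,0):0 a6@(3,1):0 a7@(2,2):0 a8@(0,3):0 a9@(3,2):1 a10@(1,2):0 a11@(1,4):0 a12@(4,4):1 a13@(2,1):0 a14@(1,1):0 a15@(1,0):0
t=2: (unchanged — steady state)

6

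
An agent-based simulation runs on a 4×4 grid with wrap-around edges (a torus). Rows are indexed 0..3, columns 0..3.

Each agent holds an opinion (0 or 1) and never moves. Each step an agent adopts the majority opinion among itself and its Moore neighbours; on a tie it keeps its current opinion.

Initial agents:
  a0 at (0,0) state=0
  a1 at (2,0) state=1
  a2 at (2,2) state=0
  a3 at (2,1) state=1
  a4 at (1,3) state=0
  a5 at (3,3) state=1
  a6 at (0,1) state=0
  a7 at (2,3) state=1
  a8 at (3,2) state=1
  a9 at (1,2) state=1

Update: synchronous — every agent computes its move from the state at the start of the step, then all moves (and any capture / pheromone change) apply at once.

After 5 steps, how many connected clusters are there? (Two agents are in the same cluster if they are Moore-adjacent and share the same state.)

2

t=1: a0@(0,0):0 a1@(2,0):1 a2@(2,2):1 a3@(2,1):1 a4@(1,3):0 a5@(3,3):1 a6@(0,1):0 a7@(2,3):1 a8@(3,2):1 a9@(1,2):1
t=2: a0@(0,0):0 a1@(2,0):1 a2@(2,2):1 a3@(2,1):1 a4@(1,3):1 a5@(3,3):1 a6@(0,1):0 a7@(2,3):1 a8@(3,2):1 a9@(1,2):1
t=3: (unchanged — steady state)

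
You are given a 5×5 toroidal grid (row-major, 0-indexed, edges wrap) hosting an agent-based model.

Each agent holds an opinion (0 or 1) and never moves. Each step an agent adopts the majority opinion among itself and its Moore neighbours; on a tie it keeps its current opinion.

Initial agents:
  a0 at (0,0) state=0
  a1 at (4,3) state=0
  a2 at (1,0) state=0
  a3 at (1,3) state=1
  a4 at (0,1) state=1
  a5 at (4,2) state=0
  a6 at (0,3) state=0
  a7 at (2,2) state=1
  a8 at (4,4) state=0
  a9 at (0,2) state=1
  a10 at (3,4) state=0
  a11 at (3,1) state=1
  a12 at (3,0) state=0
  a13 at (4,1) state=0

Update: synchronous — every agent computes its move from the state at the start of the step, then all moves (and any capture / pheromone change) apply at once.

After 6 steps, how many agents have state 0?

12

t=1: a0@(0,0):0 a1@(4,3):0 a2@(1,0):0 a3@(1,3):1 a4@(0,1):0 a5@(4,2):0 a6@(0,3):0 a7@(2,2):1 a8@(4,4):0 a9@(0,2):0 a10@(3,4):0 a11@(3,1):0 a12@(3,0):0 a13@(4,1):0
t=2: (unchanged — steady state)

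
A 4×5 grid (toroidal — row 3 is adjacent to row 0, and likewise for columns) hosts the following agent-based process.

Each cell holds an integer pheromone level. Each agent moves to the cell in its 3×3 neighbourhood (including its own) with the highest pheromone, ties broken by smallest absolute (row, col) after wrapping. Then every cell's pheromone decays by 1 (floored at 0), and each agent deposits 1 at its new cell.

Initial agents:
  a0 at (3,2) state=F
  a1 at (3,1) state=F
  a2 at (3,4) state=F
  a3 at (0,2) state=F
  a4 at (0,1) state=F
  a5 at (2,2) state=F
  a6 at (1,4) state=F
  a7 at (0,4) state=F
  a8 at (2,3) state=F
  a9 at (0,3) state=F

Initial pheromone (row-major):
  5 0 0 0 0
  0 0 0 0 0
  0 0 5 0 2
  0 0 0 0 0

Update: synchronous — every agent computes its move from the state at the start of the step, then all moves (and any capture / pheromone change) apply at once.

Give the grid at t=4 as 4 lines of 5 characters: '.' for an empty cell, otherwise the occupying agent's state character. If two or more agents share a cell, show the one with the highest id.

t=1: a0@(2,2) a1@(0,0) a2@(0,0) a3@(0,1) a4@(0,0) a5@(2,2) a6@(0,0) a7@(0,0) a8@(2,2) a9@(0,2) | pheromone: 9 1 1 0 0 / 0 0 0 0 0 / 0 0 7 0 1 / 0 0 0 0 0
t=2: a0@(2,2) a1@(0,0) a2@(0,0) a3@(0,0) a4@(0,0) a5@(2,2) a6@(0,0) a7@(0,0) a8@(2,2) a9@(0,1) | pheromone: 14 1 0 0 0 / 0 0 0 0 0 / 0 0 9 0 0 / 0 0 0 0 0
t=3: a0@(2,2) a1@(0,0) a2@(0,0) a3@(0,0) a4@(0,0) a5@(2,2) a6@(0,0) a7@(0,0) a8@(2,2) a9@(0,0) | pheromone: 20 0 0 0 0 / 0 0 0 0 0 / 0 0 11 0 0 / 0 0 0 0 0
t=4: a0@(2,2) a1@(0,0) a2@(0,0) a3@(0,0) a4@(0,0) a5@(2,2) a6@(0,0) a7@(0,0) a8@(2,2) a9@(0,0) | pheromone: 26 0 0 0 0 / 0 0 0 0 0 / 0 0 13 0 0 / 0 0 0 0 0

F....
.....
..F..
.....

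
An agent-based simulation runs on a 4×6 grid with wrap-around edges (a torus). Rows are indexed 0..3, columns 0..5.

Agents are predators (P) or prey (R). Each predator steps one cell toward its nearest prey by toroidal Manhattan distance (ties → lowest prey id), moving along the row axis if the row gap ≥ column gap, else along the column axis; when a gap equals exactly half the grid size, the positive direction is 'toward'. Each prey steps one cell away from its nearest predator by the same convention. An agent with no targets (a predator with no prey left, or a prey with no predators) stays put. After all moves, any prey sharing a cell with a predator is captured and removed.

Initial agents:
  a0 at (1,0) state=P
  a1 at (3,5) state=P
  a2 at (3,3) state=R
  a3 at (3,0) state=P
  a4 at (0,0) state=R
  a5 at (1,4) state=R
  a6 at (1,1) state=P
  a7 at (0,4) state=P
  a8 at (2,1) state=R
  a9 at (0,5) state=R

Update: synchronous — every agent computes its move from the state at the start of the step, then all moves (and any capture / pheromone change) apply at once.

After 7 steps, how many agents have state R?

5

t=1: a0@(0,0):P a1@(0,5):P a2@(3,2):R a3@(0,0):P a4@(3,0):R a5@(2,4):R a6@(2,1):P a7@(1,4):P a8@(3,1):R a9@(1,5):R
t=2: a0@(3,0):P a1@(1,5):P a2@(0,2):R a3@(3,0):P a4@(2,0):R a5@(3,4):R a6@(3,1):P a7@(2,4):P a8@(0,1):R a9@(2,5):R
t=3: a0@(2,0):P a1@(2,5):P a2@(1,2):R a3@(2,0):P a4@(1,0):R a5@(0,4):R a6@(0,1):P a7@(3,4):P a8@(1,1):R a9@(3,5):R
t=4: a0@(1,0):P a1@(3,5):P a2@(2,2):R a3@(1,0):P a4@(0,0):R a5@(1,4):R a6@(1,1):P a7@(0,4):P a8@(2,1):R a9@(0,5):R
t=5: a0@(0,0):P a1@(0,5):P a2@(3,2):R a3@(0,0):P a4@(3,0):R a5@(2,4):R a6@(2,1):P a7@(1,4):P a8@(3,1):R a9@(1,5):R
t=6: a0@(3,0):P a1@(1,5):P a2@(0,2):R a3@(3,0):P a4@(2,0):R a5@(3,4):R a6@(3,1):P a7@(2,4):P a8@(0,1):R a9@(2,5):R
t=7: a0@(2,0):P a1@(2,5):P a2@(1,2):R a3@(2,0):P a4@(1,0):R a5@(0,4):R a6@(0,1):P a7@(3,4):P a8@(1,1):R a9@(3,5):R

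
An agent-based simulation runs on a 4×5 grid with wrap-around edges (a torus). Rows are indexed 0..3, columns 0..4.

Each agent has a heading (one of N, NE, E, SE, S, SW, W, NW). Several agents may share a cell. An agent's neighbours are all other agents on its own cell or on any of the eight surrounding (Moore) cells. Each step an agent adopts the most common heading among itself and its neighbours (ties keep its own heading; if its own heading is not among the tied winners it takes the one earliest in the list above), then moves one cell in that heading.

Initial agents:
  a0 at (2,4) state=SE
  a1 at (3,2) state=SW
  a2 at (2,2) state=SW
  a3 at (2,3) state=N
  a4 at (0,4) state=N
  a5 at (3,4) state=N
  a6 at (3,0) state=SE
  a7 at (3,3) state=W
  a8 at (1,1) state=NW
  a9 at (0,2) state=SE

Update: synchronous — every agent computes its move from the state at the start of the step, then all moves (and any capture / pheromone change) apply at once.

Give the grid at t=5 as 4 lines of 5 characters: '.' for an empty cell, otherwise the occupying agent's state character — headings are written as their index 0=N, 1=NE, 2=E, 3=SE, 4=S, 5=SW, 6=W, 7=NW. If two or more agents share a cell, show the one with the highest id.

....0
...0.
...00
....0

t=1: a0@(3,0):SE a1@(0,1):SW a2@(3,1):SW a3@(1,3):N a4@(3,4):N a5@(2,4):N a6@(0,1):SE a7@(2,3):N a8@(0,0):NW a9@(1,3):SE
t=2: a0@(0,1):SE a1@(1,0):SW a2@(0,0):SW a3@(0,3):N a4@(2,4):N a5@(1,4):N a6@(1,2):SE a7@(1,3):N a8@(1,1):SE a9@(0,3):N
t=3: a0@(1,2):SE a1@(2,4):SW a2@(1,4):SW a3@(3,3):N a4@(1,4):N a5@(0,4):N a6@(2,3):SE a7@(0,3):N a8@(2,2):SE a9@(3,3):N
t=4: a0@(2,3):SE a1@(1,4):N a2@(0,4):N a3@(2,3):N a4@(0,4):N a5@(3,4):N a6@(3,4):SE a7@(3,3):N a8@(3,3):SE a9@(2,3):N
t=5: a0@(1,3):N a1@(0,4):N a2@(3,4):N a3@(1,3):N a4@(3,4):N a5@(2,4):N a6@(2,4):N a7@(2,3):N a8@(2,3):N a9@(1,3):N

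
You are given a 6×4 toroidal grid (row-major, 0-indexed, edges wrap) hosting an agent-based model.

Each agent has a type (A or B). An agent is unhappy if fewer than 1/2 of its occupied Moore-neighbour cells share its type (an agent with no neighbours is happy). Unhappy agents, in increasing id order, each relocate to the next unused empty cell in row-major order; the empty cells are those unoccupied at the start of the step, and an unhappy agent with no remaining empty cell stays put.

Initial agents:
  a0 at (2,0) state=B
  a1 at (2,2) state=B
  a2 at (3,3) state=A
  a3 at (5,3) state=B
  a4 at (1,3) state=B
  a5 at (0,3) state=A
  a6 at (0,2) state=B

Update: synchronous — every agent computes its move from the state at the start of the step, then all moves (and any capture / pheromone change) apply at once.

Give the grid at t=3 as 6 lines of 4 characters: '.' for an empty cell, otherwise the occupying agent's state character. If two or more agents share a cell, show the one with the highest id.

t=1: a0@(2,0):B a1@(2,2):B a2@(0,0):A a3@(5,3):B a4@(1,3):B a5@(0,1):A a6@(0,2):B
t=2: a0@(2,0):B a1@(2,2):B a2@(0,3):A a3@(5,3):B a4@(1,3):B a5@(0,1):A a6@(0,2):B
t=3: a0@(2,0):B a1@(2,2):B a2@(0,0):A a3@(5,3):B a4@(1,3):B a5@(1,0):A a6@(0,2):B

A.B.
A..B
B.B.
....
....
...B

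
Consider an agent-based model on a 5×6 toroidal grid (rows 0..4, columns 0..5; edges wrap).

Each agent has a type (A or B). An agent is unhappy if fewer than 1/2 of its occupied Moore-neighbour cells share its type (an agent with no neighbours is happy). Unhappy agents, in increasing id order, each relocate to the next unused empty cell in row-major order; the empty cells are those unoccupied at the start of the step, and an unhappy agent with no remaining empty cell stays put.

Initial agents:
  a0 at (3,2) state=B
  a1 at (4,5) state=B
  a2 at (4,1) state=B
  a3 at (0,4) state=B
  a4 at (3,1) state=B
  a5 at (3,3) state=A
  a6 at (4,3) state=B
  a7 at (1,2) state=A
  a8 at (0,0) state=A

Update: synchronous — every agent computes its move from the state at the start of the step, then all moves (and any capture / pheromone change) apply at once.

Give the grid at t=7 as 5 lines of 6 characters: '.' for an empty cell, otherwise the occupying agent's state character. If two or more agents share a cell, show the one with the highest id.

.AA.B.
..A...
......
.BB...
.B.B.B

t=1: a0@(3,2):B a1@(4,5):B a2@(4,1):B a3@(0,4):B a4@(3,1):B a5@(0,1):A a6@(4,3):B a7@(1,2):A a8@(0,2):A
t=2: (unchanged — steady state)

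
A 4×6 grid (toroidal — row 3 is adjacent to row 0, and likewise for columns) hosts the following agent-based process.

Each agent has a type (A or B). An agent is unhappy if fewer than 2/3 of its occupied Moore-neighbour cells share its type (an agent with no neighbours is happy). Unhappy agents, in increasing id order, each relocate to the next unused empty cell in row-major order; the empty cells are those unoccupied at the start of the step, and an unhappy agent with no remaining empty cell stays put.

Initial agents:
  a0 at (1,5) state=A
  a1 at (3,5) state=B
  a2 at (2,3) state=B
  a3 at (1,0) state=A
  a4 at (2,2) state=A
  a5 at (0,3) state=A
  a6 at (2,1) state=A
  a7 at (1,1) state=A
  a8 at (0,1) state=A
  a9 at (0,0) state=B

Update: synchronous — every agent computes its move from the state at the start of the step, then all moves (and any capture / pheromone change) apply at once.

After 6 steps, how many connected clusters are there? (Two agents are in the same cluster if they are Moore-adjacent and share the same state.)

t=1: a0@(0,2):A a1@(3,5):B a2@(0,4):B a3@(1,0):A a4@(2,2):A a5@(0,3):A a6@(2,1):A a7@(1,1):A a8@(0,1):A a9@(0,5):B
t=2: a0@(0,2):A a1@(3,5):B a2@(0,4):B a3@(1,0):A a4@(2,2):A a5@(0,0):A a6@(2,1):A a7@(1,1):A a8@(0,1):A a9@(0,5):B
t=3: a0@(0,2):A a1@(3,5):B a2@(0,4):B a3@(1,0):A a4@(2,2):A a5@(0,3):A a6@(2,1):A a7@(1,1):A a8@(0,1):A a9@(1,2):B
t=4: a0@(0,2):A a1@(3,5):B a2@(0,0):B a3@(1,0):A a4@(2,2):A a5@(0,5):A a6@(2,1):A a7@(1,1):A a8@(0,1):A a9@(1,3):B
t=5: a0@(0,2):A a1@(0,3):B a2@(0,4):B a3@(1,0):A a4@(2,2):A a5@(1,2):A a6@(2,1):A a7@(1,1):A a8@(0,1):A a9@(1,4):B
t=6: a0@(0,2):A a1@(0,0):B a2@(0,4):B a3@(1,0):A a4@(2,2):A a5@(1,2):A a6@(2,1):A a7@(1,1):A a8@(0,1):A a9@(1,4):B

3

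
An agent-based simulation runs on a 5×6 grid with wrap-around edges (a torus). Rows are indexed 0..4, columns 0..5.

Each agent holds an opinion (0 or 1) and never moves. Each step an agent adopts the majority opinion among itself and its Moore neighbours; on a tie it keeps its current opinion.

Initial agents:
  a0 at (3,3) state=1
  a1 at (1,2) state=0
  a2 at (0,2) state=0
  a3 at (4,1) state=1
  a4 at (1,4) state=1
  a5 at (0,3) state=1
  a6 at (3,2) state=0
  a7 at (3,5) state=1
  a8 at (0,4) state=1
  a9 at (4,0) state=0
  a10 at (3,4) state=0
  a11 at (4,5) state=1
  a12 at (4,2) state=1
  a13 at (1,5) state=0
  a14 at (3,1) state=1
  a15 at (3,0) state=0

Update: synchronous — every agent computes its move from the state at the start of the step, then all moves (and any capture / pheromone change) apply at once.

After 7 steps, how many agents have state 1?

t=1: a0@(3,3):1 a1@(1,2):0 a2@(0,2):1 a3@(4,1):0 a4@(1,4):1 a5@(0,3):1 a6@(3,2):1 a7@(3,5):0 a8@(0,4):1 a9@(4,0):1 a10@(3,4):1 a11@(4,5):1 a12@(4,2):1 a13@(1,5):1 a14@(3,1):1 a15@(3,0):1
t=2: a0@(3,3):1 a1@(1,2):1 a2@(0,2):1 a3@(4,1):1 a4@(1,4):1 a5@(0,3):1 a6@(3,2):1 a7@(3,5):1 a8@(0,4):1 a9@(4,0):1 a10@(3,4):1 a11@(4,5):1 a12@(4,2):1 a13@(1,5):1 a14@(3,1):1 a15@(3,0):1
t=3: (unchanged — steady state)

16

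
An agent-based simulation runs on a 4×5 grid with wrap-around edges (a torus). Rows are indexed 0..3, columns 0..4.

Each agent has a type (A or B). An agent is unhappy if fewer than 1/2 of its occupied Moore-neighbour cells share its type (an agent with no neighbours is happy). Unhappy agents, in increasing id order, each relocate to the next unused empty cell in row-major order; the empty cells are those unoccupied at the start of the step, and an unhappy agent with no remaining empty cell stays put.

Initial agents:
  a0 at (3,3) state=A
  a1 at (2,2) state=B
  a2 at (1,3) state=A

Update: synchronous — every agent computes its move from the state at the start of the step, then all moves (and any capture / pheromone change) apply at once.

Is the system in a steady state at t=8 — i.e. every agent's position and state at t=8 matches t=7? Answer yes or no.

t=1: a0@(0,0):A a1@(0,1):B a2@(0,2):A
t=2: a0@(0,3):A a1@(0,4):B a2@(1,0):A
t=3: a0@(0,0):A a1@(0,1):B a2@(0,2):A
t=4: a0@(0,3):A a1@(0,4):B a2@(1,0):A
t=5: a0@(0,0):A a1@(0,1):B a2@(0,2):A
t=6: a0@(0,3):A a1@(0,4):B a2@(1,0):A
t=7: a0@(0,0):A a1@(0,1):B a2@(0,2):A
t=8: a0@(0,3):A a1@(0,4):B a2@(1,0):A

no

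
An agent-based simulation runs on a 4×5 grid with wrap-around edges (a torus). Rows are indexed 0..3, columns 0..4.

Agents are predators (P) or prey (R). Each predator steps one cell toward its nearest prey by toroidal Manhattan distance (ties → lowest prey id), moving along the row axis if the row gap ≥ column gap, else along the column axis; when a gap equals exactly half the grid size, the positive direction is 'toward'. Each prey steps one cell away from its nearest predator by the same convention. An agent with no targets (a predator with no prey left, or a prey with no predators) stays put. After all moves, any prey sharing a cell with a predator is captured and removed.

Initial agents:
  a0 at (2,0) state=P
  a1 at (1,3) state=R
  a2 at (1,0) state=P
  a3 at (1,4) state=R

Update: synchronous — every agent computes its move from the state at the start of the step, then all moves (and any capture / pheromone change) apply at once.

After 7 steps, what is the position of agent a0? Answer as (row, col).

t=1: a0@(1,0):P a1@(1,2):R a2@(1,4):P a3@(1,3):R
t=2: a0@(1,1):P a2@(1,3):P a3@(1,2):R
t=3: a0@(1,2):P a2@(1,2):P a3@(1,3):R
t=4: a0@(1,3):P a2@(1,3):P a3@(1,4):R
t=5: a0@(1,4):P a2@(1,4):P a3@(1,0):R
t=6: a0@(1,0):P a2@(1,0):P a3@(1,1):R
t=7: a0@(1,1):P a2@(1,1):P a3@(1,2):R

(1, 1)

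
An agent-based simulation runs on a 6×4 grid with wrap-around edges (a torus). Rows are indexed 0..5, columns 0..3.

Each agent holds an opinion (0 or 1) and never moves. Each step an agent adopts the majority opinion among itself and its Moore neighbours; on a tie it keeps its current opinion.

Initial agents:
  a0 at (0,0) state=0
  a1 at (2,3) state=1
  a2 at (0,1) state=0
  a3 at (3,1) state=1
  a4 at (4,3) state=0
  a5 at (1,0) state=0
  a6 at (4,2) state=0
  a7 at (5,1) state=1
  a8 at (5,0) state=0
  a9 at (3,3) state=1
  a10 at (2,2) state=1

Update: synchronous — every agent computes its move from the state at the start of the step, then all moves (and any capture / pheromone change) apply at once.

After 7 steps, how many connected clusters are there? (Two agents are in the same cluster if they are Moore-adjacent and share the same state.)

t=1: a0@(0,0):0 a1@(2,3):1 a2@(0,1):0 a3@(3,1):1 a4@(4,3):0 a5@(1,0):0 a6@(4,2):1 a7@(5,1):0 a8@(5,0):0 a9@(3,3):1 a10@(2,2):1
t=2: (unchanged — steady state)

2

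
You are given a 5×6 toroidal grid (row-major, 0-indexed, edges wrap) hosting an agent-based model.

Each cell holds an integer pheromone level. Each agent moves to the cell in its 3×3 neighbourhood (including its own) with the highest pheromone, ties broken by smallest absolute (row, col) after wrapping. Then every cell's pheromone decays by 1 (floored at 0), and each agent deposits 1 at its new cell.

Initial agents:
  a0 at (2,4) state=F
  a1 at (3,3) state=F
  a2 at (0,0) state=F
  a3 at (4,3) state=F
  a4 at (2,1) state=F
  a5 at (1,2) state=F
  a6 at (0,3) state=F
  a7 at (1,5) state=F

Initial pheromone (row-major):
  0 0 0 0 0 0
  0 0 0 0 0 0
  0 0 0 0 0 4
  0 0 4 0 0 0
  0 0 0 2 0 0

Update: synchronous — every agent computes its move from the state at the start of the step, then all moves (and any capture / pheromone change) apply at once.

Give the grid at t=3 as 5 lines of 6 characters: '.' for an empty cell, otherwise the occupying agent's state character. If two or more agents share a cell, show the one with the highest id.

F.....
......
.....F
..F...
......

t=1: a0@(2,5) a1@(3,2) a2@(0,0) a3@(3,2) a4@(3,2) a5@(0,1) a6@(4,3) a7@(2,5) | pheromone: 1 1 0 0 0 0 / 0 0 0 0 0 0 / 0 0 0 0 0 5 / 0 0 6 0 0 0 / 0 0 0 2 0 0
t=2: a0@(2,5) a1@(3,2) a2@(0,0) a3@(3,2) a4@(3,2) a5@(0,0) a6@(3,2) a7@(2,5) | pheromone: 2 0 0 0 0 0 / 0 0 0 0 0 0 / 0 0 0 0 0 6 / 0 0 9 0 0 0 / 0 0 0 1 0 0
t=3: a0@(2,5) a1@(3,2) a2@(0,0) a3@(3,2) a4@(3,2) a5@(0,0) a6@(3,2) a7@(2,5) | pheromone: 3 0 0 0 0 0 / 0 0 0 0 0 0 / 0 0 0 0 0 7 / 0 0 12 0 0 0 / 0 0 0 0 0 0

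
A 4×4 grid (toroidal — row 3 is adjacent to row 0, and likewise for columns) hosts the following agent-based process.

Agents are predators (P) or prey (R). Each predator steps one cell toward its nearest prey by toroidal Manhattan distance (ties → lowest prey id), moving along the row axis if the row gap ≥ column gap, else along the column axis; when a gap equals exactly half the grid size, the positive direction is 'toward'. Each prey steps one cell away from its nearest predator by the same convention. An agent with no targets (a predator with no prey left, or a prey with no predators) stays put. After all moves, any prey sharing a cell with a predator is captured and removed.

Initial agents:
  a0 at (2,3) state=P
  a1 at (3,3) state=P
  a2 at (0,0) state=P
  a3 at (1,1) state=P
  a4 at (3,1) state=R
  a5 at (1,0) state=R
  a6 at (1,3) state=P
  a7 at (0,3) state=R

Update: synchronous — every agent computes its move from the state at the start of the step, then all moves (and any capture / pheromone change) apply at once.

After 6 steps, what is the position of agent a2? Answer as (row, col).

(3, 3)

t=1: a0@(1,3):P a1@(0,3):P a2@(1,0):P a3@(1,0):P a4@(3,0):R a5@(2,0):R a6@(1,0):P
t=2: a0@(2,3):P a1@(3,3):P a2@(2,0):P a3@(2,0):P a5@(3,0):R a6@(2,0):P
t=3: a0@(3,3):P a1@(3,0):P a2@(3,0):P a3@(3,0):P a5@(3,1):R a6@(3,0):P
t=4: a0@(3,0):P a1@(3,1):P a2@(3,1):P a3@(3,1):P a5@(3,2):R a6@(3,1):P
t=5: a0@(3,1):P a1@(3,2):P a2@(3,2):P a3@(3,2):P a5@(3,3):R a6@(3,2):P
t=6: a0@(3,2):P a1@(3,3):P a2@(3,3):P a3@(3,3):P a5@(3,0):R a6@(3,3):P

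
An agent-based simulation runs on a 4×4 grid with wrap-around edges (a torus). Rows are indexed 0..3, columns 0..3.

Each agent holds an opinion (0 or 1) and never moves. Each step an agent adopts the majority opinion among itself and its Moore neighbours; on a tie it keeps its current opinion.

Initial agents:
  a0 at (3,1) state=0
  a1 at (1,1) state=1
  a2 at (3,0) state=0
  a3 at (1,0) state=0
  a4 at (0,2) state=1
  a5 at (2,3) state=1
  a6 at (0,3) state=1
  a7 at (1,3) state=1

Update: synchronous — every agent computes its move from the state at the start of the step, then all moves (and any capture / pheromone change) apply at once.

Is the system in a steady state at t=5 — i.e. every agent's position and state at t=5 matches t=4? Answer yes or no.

t=1: a0@(3,1):0 a1@(1,1):1 a2@(3,0):0 a3@(1,0):1 a4@(0,2):1 a5@(2,3):1 a6@(0,3):1 a7@(1,3):1
t=2: (unchanged — steady state)

yes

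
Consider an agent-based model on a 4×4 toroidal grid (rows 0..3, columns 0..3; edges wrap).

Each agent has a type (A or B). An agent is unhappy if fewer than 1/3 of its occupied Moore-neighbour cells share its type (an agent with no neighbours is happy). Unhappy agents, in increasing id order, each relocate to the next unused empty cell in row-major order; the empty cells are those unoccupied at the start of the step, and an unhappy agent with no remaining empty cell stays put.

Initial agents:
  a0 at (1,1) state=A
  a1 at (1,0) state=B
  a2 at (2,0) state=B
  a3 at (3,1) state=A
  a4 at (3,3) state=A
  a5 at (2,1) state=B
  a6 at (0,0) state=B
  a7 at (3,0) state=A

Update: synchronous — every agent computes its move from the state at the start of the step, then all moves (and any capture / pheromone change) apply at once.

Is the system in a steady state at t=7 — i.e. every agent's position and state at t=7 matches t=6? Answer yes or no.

no

t=1: a0@(0,1):A a1@(1,0):B a2@(2,0):B a3@(0,2):A a4@(3,3):A a5@(2,1):B a6@(0,3):B a7@(3,0):A
t=2: a0@(0,1):A a1@(1,0):B a2@(2,0):B a3@(0,2):A a4@(3,3):A a5@(2,1):B a6@(0,0):B a7@(3,0):A
t=3: a0@(0,1):A a1@(1,0):B a2@(2,0):B a3@(0,2):A a4@(3,3):A a5@(2,1):B a6@(0,3):B a7@(3,0):A
t=4: a0@(0,1):A a1@(1,0):B a2@(2,0):B a3@(0,2):A a4@(3,3):A a5@(2,1):B a6@(0,0):B a7@(3,0):A
t=5: a0@(0,1):A a1@(1,0):B a2@(2,0):B a3@(0,2):A a4@(3,3):A a5@(2,1):B a6@(0,3):B a7@(3,0):A
t=6: a0@(0,1):A a1@(1,0):B a2@(2,0):B a3@(0,2):A a4@(3,3):A a5@(2,1):B a6@(0,0):B a7@(3,0):A
t=7: a0@(0,1):A a1@(1,0):B a2@(2,0):B a3@(0,2):A a4@(3,3):A a5@(2,1):B a6@(0,3):B a7@(3,0):A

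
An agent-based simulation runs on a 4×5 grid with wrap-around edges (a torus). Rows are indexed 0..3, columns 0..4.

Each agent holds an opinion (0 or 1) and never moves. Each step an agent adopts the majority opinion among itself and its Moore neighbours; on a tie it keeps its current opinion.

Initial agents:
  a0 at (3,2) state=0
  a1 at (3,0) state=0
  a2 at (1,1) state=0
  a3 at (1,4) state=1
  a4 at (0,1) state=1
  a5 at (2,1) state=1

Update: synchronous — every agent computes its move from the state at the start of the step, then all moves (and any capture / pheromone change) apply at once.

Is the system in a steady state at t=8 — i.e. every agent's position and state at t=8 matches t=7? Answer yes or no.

no

t=1: a0@(3,2):1 a1@(3,0):1 a2@(1,1):1 a3@(1,4):1 a4@(0,1):0 a5@(2,1):0
t=2: a0@(3,2):0 a1@(3,0):0 a2@(1,1):0 a3@(1,4):1 a4@(0,1):1 a5@(2,1):1
t=3: a0@(3,2):1 a1@(3,0):1 a2@(1,1):1 a3@(1,4):1 a4@(0,1):0 a5@(2,1):0
t=4: a0@(3,2):0 a1@(3,0):0 a2@(1,1):0 a3@(1,4):1 a4@(0,1):1 a5@(2,1):1
t=5: a0@(3,2):1 a1@(3,0):1 a2@(1,1):1 a3@(1,4):1 a4@(0,1):0 a5@(2,1):0
t=6: a0@(3,2):0 a1@(3,0):0 a2@(1,1):0 a3@(1,4):1 a4@(0,1):1 a5@(2,1):1
t=7: a0@(3,2):1 a1@(3,0):1 a2@(1,1):1 a3@(1,4):1 a4@(0,1):0 a5@(2,1):0
t=8: a0@(3,2):0 a1@(3,0):0 a2@(1,1):0 a3@(1,4):1 a4@(0,1):1 a5@(2,1):1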